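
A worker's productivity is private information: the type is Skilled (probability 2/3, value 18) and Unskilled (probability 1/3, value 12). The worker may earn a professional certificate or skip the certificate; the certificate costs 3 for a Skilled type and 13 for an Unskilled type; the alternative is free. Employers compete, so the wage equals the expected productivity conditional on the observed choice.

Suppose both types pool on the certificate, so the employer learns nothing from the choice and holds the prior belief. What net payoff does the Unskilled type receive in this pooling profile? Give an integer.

Pooled wage = 2/3·18 + 1/3·12 = 16.
Unskilled pays cost 13 for the certificate, so net payoff = 16 − 13 = 3.

3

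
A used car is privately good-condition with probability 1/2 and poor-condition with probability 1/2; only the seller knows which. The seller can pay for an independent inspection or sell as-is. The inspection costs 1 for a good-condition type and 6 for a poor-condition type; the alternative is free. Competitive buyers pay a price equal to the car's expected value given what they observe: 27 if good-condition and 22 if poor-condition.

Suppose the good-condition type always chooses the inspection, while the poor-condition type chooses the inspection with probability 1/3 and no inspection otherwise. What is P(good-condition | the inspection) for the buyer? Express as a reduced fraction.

P(the inspection) = (1/2)·1 + (1/2)·(1/3) = 2/3.
By Bayes' rule, P(good-condition | the inspection) = (1/2) / (2/3) = 3/4.

3/4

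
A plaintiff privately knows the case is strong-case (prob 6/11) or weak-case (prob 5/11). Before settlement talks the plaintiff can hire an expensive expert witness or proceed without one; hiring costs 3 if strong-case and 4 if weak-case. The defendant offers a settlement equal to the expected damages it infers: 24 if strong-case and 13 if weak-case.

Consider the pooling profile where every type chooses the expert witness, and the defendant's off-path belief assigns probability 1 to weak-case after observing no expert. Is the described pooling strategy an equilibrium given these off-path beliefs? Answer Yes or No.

Yes

On path, the defendant holds the prior and pays 6/11·24 + 5/11·13 = 19. Off path (no expert), believing weak-case, it pays 13.
strong-case: the expert witness nets 19 − 3 = 16; no expert nets 13. strong-case stays.
weak-case: the expert witness nets 19 − 4 = 15; no expert nets 13. weak-case stays.
No type deviates, so pooling is sustained.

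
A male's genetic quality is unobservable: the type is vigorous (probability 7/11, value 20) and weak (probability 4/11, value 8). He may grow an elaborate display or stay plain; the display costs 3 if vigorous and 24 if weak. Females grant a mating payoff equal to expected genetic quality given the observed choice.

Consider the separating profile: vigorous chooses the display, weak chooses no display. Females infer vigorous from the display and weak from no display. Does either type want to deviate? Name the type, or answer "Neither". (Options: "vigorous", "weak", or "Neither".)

The display pays 20; no display pays 8.
vigorous: assigned the display, nets 20 − 3 = 17; deviating to no display nets 8.
weak: assigned no display, nets 8; deviating to the display nets 20 − 24 = -4.
Both types strictly prefer their assigned action; no profitable deviation.

Neither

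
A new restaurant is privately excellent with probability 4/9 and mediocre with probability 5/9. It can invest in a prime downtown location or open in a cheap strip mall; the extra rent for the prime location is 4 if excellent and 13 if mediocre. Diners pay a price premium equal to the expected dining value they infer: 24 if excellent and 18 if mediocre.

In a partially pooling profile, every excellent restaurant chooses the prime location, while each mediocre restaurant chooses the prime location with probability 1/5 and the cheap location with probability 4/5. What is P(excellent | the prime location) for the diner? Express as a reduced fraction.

P(the prime location) = (4/9)·1 + (5/9)·(1/5) = 5/9.
By Bayes' rule, P(excellent | the prime location) = (4/9) / (5/9) = 4/5.

4/5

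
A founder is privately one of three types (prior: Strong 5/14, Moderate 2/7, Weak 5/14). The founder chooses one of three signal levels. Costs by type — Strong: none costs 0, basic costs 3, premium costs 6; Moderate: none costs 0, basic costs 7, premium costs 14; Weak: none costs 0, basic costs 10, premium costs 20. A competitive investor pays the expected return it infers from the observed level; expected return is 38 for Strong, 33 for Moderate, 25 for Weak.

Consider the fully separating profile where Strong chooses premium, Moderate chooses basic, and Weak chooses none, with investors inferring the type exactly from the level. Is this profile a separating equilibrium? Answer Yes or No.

Separating valuations: premium → 38, basic → 33, none → 25.
Strong (assigned premium): none: 25 − 0 = 25; basic: 33 − 3 = 30; premium: 38 − 6 = 32. Strong stays.
Moderate (assigned basic): none: 25 − 0 = 25; basic: 33 − 7 = 26; premium: 38 − 14 = 24. Moderate stays.
Weak (assigned none): none: 25 − 0 = 25; basic: 33 − 10 = 23; premium: 38 − 20 = 18. Weak stays.
Every type prefers its assigned level; separation holds.

Yes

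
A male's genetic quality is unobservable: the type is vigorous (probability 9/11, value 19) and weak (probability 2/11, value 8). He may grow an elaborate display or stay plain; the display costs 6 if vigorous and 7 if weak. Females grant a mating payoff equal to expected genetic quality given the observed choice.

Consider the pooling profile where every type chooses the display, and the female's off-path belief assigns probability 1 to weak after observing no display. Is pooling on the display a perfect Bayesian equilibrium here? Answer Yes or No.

On path, the female holds the prior and pays 9/11·19 + 2/11·8 = 17. Off path (no display), believing weak, it pays 8.
vigorous: the display nets 17 − 6 = 11; no display nets 8. vigorous stays.
weak: the display nets 17 − 7 = 10; no display nets 8. weak stays.
No type deviates, so pooling is sustained.

Yes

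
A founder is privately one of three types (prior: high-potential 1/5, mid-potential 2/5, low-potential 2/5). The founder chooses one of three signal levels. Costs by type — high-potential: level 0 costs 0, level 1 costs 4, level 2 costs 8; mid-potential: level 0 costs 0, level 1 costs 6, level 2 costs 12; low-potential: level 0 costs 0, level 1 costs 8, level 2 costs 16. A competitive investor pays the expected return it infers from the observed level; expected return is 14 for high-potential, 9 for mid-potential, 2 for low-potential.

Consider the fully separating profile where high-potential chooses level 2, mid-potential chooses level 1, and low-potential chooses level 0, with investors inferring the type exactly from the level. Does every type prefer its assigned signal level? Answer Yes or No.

Separating valuations: level 2 → 14, level 1 → 9, level 0 → 2.
high-potential (assigned level 2): level 0: 2 − 0 = 2; level 1: 9 − 4 = 5; level 2: 14 − 8 = 6. high-potential stays.
mid-potential (assigned level 1): level 0: 2 − 0 = 2; level 1: 9 − 6 = 3; level 2: 14 − 12 = 2. mid-potential stays.
low-potential (assigned level 0): level 0: 2 − 0 = 2; level 1: 9 − 8 = 1; level 2: 14 − 16 = -2. low-potential stays.
Every type prefers its assigned level; separation holds.

Yes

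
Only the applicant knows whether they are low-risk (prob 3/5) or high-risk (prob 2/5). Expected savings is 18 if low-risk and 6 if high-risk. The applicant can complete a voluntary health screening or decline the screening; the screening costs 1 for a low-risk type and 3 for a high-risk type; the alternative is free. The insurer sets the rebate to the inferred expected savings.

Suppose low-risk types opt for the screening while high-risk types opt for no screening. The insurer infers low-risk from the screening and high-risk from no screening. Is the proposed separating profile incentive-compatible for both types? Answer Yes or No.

Under these beliefs, the screening earns rebate 18 and no screening earns rebate 6.
low-risk: the screening nets 18 − 1 = 17; no screening nets 6. low-risk prefers the screening.
high-risk: the screening nets 18 − 3 = 15; no screening nets 6. high-risk would deviate to the screening.
high-risk has a profitable deviation, so the profile is not an equilibrium.

No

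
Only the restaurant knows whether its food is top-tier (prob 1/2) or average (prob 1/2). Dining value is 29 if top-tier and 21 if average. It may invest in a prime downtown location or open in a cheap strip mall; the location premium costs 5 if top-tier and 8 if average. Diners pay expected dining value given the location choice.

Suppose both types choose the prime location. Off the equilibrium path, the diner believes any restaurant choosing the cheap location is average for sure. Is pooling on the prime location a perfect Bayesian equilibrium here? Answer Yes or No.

On path, the diner holds the prior and pays 1/2·29 + 1/2·21 = 25. Off path (the cheap location), believing average, it pays 21.
top-tier: the prime location nets 25 − 5 = 20; the cheap location nets 21. top-tier would deviate.
average: the prime location nets 25 − 8 = 17; the cheap location nets 21. average would deviate.
A type deviates, so pooling fails.

No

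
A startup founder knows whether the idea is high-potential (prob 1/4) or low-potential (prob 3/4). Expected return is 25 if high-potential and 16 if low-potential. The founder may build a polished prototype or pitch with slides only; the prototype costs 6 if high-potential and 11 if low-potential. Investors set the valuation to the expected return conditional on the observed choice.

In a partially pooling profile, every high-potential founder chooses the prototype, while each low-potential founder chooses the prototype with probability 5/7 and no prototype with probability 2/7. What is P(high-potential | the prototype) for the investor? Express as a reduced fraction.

P(the prototype) = (1/4)·1 + (3/4)·(5/7) = 11/14.
By Bayes' rule, P(high-potential | the prototype) = (1/4) / (11/14) = 7/22.

7/22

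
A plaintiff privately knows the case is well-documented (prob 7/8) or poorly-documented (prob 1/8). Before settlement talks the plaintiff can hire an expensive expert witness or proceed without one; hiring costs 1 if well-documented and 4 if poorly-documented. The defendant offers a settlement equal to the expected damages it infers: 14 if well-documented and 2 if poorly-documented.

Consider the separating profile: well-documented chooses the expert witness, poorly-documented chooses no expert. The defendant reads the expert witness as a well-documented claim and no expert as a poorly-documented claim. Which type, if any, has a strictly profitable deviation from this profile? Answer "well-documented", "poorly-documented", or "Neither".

poorly-documented

The expert witness pays 14; no expert pays 2.
well-documented: assigned the expert witness, nets 14 − 1 = 13; deviating to no expert nets 2.
poorly-documented: assigned no expert, nets 2; deviating to the expert witness nets 14 − 4 = 10.
The poorly-documented type gains 8 by deviating.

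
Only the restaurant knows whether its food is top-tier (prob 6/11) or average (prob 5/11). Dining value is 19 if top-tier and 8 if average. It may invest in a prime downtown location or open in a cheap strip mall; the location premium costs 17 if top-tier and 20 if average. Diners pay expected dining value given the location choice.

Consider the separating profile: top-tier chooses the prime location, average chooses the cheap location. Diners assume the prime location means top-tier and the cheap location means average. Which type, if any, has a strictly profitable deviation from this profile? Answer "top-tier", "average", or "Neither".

The prime location pays 19; the cheap location pays 8.
top-tier: assigned the prime location, nets 19 − 17 = 2; deviating to the cheap location nets 8.
average: assigned the cheap location, nets 8; deviating to the prime location nets 19 − 20 = -1.
The top-tier type gains 6 by deviating.

top-tier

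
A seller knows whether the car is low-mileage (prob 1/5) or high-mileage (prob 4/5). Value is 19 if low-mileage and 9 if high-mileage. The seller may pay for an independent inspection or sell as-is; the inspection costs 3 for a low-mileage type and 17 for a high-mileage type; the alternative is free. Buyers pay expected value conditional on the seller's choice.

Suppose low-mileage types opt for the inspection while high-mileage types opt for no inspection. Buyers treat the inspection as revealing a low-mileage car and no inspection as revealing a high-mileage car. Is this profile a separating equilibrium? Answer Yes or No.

Under these beliefs, the inspection earns price 19 and no inspection earns price 9.
low-mileage: the inspection nets 19 − 3 = 16; no inspection nets 9. low-mileage prefers the inspection.
high-mileage: the inspection nets 19 − 17 = 2; no inspection nets 9. high-mileage prefers no inspection.
Neither type deviates, so the separating profile is an equilibrium.

Yes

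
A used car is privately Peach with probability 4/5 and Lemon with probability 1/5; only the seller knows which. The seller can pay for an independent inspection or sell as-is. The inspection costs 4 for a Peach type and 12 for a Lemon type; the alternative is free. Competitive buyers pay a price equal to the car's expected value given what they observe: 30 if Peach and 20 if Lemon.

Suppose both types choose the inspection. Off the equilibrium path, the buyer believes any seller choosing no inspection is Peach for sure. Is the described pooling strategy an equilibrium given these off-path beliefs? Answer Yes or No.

On path, the buyer holds the prior and pays 4/5·30 + 1/5·20 = 28. Off path (no inspection), believing Peach, it pays 30.
Peach: the inspection nets 28 − 4 = 24; no inspection nets 30. Peach would deviate.
Lemon: the inspection nets 28 − 12 = 16; no inspection nets 30. Lemon would deviate.
A type deviates, so pooling fails.

No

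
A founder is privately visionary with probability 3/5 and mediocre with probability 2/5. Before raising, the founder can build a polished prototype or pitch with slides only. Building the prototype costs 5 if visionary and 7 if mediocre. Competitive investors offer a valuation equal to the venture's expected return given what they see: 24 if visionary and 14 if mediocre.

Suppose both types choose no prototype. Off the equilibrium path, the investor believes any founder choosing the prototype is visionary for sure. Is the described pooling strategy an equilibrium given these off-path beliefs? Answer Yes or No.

On path, the investor holds the prior and pays 3/5·24 + 2/5·14 = 20. Off path (the prototype), believing visionary, it pays 24.
visionary: no prototype nets 20; the prototype nets 24 − 5 = 19. visionary stays.
mediocre: no prototype nets 20; the prototype nets 24 − 7 = 17. mediocre stays.
No type deviates, so pooling is sustained.

Yes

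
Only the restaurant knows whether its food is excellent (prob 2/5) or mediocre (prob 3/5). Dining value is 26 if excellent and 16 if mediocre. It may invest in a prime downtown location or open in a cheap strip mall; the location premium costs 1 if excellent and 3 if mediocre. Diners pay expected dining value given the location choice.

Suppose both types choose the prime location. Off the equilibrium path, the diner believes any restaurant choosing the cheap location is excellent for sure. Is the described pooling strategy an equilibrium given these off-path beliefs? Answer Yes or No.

On path, the diner holds the prior and pays 2/5·26 + 3/5·16 = 20. Off path (the cheap location), believing excellent, it pays 26.
excellent: the prime location nets 20 − 1 = 19; the cheap location nets 26. excellent would deviate.
mediocre: the prime location nets 20 − 3 = 17; the cheap location nets 26. mediocre would deviate.
A type deviates, so pooling fails.

No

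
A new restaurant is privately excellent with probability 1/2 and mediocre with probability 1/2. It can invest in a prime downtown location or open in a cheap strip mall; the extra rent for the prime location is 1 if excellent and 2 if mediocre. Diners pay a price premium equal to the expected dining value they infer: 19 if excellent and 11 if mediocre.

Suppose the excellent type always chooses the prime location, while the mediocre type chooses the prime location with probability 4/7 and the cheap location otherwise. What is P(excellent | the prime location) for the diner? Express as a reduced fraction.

P(the prime location) = (1/2)·1 + (1/2)·(4/7) = 11/14.
By Bayes' rule, P(excellent | the prime location) = (1/2) / (11/14) = 7/11.

7/11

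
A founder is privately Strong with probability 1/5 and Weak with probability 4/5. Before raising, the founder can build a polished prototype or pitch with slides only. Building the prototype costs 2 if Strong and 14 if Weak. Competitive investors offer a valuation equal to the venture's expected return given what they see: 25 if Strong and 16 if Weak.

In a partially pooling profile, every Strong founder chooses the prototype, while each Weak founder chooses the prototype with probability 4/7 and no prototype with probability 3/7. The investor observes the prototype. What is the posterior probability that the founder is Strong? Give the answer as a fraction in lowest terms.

7/23

P(the prototype) = (1/5)·1 + (4/5)·(4/7) = 23/35.
By Bayes' rule, P(Strong | the prototype) = (1/5) / (23/35) = 7/23.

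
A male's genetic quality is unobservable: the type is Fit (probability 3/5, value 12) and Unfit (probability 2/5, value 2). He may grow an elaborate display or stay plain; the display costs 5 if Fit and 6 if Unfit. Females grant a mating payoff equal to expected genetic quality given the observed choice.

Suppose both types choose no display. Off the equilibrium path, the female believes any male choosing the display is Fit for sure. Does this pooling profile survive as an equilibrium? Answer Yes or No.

On path, the female holds the prior and pays 3/5·12 + 2/5·2 = 8. Off path (the display), believing Fit, it pays 12.
Fit: no display nets 8; the display nets 12 − 5 = 7. Fit stays.
Unfit: no display nets 8; the display nets 12 − 6 = 6. Unfit stays.
No type deviates, so pooling is sustained.

Yes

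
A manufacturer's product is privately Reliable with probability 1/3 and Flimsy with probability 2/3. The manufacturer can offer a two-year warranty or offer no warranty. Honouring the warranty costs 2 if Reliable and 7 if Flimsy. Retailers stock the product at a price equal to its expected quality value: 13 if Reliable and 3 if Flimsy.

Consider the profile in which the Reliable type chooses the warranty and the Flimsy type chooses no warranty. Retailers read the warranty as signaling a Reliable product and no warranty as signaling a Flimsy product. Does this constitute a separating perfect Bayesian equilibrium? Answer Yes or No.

No

Under these beliefs, the warranty earns price 13 and no warranty earns price 3.
Reliable: the warranty nets 13 − 2 = 11; no warranty nets 3. Reliable prefers the warranty.
Flimsy: the warranty nets 13 − 7 = 6; no warranty nets 3. Flimsy would deviate to the warranty.
Flimsy has a profitable deviation, so the profile is not an equilibrium.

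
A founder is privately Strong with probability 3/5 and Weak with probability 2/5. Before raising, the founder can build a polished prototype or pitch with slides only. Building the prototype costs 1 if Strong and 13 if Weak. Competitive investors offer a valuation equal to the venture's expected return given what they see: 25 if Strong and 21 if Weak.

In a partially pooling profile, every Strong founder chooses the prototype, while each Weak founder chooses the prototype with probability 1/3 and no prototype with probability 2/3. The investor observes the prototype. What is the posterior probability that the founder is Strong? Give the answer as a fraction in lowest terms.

P(the prototype) = (3/5)·1 + (2/5)·(1/3) = 11/15.
By Bayes' rule, P(Strong | the prototype) = (3/5) / (11/15) = 9/11.

9/11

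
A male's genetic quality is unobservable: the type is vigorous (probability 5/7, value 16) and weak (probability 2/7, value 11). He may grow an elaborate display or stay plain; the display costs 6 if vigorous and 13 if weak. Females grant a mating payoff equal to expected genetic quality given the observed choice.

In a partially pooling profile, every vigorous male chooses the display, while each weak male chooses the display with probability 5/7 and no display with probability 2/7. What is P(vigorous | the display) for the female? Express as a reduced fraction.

P(the display) = (5/7)·1 + (2/7)·(5/7) = 45/49.
By Bayes' rule, P(vigorous | the display) = (5/7) / (45/49) = 7/9.

7/9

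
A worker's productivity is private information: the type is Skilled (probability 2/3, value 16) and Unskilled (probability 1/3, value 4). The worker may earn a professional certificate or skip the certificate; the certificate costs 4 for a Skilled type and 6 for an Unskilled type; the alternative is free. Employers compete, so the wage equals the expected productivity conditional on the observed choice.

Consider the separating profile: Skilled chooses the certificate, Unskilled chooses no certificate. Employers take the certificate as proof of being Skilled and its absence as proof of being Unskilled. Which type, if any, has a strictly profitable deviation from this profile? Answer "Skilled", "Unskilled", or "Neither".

Unskilled

The certificate pays 16; no certificate pays 4.
Skilled: assigned the certificate, nets 16 − 4 = 12; deviating to no certificate nets 4.
Unskilled: assigned no certificate, nets 4; deviating to the certificate nets 16 − 6 = 10.
The Unskilled type gains 6 by deviating.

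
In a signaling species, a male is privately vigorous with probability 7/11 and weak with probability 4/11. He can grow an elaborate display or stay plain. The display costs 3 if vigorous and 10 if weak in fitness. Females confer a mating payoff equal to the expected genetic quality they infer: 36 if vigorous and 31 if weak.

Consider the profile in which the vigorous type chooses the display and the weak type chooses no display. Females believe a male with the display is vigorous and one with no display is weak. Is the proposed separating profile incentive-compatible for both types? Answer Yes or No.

Yes

Under these beliefs, the display earns mating payoff 36 and no display earns mating payoff 31.
vigorous: the display nets 36 − 3 = 33; no display nets 31. vigorous prefers the display.
weak: the display nets 36 − 10 = 26; no display nets 31. weak prefers no display.
Neither type deviates, so the separating profile is an equilibrium.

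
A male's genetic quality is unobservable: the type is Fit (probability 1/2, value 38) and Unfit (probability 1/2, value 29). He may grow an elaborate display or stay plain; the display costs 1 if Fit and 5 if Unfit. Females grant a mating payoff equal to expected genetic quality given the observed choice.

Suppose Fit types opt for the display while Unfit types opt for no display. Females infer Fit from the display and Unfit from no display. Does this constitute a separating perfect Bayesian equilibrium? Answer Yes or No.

No

Under these beliefs, the display earns mating payoff 38 and no display earns mating payoff 29.
Fit: the display nets 38 − 1 = 37; no display nets 29. Fit prefers the display.
Unfit: the display nets 38 − 5 = 33; no display nets 29. Unfit would deviate to the display.
Unfit has a profitable deviation, so the profile is not an equilibrium.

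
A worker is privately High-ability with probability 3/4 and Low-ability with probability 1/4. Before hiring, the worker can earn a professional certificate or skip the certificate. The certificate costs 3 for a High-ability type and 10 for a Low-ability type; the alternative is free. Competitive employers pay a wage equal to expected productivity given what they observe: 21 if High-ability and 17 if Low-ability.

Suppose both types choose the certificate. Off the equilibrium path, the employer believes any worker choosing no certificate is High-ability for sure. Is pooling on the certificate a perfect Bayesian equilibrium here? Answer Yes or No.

On path, the employer holds the prior and pays 3/4·21 + 1/4·17 = 20. Off path (no certificate), believing High-ability, it pays 21.
High-ability: the certificate nets 20 − 3 = 17; no certificate nets 21. High-ability would deviate.
Low-ability: the certificate nets 20 − 10 = 10; no certificate nets 21. Low-ability would deviate.
A type deviates, so pooling fails.

No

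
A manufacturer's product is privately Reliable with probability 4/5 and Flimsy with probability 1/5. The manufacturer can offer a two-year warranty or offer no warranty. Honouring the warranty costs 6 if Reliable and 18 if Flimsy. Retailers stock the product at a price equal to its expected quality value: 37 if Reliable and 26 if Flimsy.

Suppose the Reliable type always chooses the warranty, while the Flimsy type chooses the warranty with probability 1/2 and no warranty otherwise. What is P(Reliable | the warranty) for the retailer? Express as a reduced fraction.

8/9

P(the warranty) = (4/5)·1 + (1/5)·(1/2) = 9/10.
By Bayes' rule, P(Reliable | the warranty) = (4/5) / (9/10) = 8/9.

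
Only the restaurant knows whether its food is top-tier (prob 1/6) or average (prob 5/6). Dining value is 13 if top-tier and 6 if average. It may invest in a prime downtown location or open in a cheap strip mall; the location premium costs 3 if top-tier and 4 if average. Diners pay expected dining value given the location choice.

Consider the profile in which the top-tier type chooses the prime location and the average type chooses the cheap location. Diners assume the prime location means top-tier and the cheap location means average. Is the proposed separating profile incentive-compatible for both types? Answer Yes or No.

Under these beliefs, the prime location earns price premium 13 and the cheap location earns price premium 6.
top-tier: the prime location nets 13 − 3 = 10; the cheap location nets 6. top-tier prefers the prime location.
average: the prime location nets 13 − 4 = 9; the cheap location nets 6. average would deviate to the prime location.
average has a profitable deviation, so the profile is not an equilibrium.

No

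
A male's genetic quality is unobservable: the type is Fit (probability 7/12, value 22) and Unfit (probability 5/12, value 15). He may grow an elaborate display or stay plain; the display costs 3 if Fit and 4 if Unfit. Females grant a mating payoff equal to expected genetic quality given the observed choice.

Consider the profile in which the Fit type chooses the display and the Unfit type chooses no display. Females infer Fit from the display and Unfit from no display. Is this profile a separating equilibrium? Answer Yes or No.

No

Under these beliefs, the display earns mating payoff 22 and no display earns mating payoff 15.
Fit: the display nets 22 − 3 = 19; no display nets 15. Fit prefers the display.
Unfit: the display nets 22 − 4 = 18; no display nets 15. Unfit would deviate to the display.
Unfit has a profitable deviation, so the profile is not an equilibrium.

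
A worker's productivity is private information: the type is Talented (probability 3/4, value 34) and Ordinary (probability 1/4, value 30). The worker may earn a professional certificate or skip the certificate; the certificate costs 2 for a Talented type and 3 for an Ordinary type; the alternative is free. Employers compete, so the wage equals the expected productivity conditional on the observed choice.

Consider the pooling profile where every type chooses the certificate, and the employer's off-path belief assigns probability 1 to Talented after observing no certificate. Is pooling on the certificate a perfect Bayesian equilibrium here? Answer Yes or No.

No

On path, the employer holds the prior and pays 3/4·34 + 1/4·30 = 33. Off path (no certificate), believing Talented, it pays 34.
Talented: the certificate nets 33 − 2 = 31; no certificate nets 34. Talented would deviate.
Ordinary: the certificate nets 33 − 3 = 30; no certificate nets 34. Ordinary would deviate.
A type deviates, so pooling fails.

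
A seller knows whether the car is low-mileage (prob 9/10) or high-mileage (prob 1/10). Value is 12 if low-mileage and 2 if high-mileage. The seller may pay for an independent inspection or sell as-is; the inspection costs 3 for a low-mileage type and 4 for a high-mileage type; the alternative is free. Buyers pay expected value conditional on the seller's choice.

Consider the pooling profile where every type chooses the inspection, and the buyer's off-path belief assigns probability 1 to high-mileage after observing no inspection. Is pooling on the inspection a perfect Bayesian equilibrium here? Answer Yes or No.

On path, the buyer holds the prior and pays 9/10·12 + 1/10·2 = 11. Off path (no inspection), believing high-mileage, it pays 2.
low-mileage: the inspection nets 11 − 3 = 8; no inspection nets 2. low-mileage stays.
high-mileage: the inspection nets 11 − 4 = 7; no inspection nets 2. high-mileage stays.
No type deviates, so pooling is sustained.

Yes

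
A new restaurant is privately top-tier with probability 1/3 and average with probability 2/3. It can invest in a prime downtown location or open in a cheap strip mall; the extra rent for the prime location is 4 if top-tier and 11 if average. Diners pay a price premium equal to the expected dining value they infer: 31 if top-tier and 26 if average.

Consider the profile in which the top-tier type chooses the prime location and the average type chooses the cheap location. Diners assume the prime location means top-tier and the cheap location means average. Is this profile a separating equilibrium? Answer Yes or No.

Yes

Under these beliefs, the prime location earns price premium 31 and the cheap location earns price premium 26.
top-tier: the prime location nets 31 − 4 = 27; the cheap location nets 26. top-tier prefers the prime location.
average: the prime location nets 31 − 11 = 20; the cheap location nets 26. average prefers the cheap location.
Neither type deviates, so the separating profile is an equilibrium.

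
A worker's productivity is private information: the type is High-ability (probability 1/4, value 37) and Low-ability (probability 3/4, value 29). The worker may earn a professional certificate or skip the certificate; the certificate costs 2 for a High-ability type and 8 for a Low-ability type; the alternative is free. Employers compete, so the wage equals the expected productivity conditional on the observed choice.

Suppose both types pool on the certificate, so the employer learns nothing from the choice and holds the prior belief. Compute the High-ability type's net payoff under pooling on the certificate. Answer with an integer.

29

Pooled wage = 1/4·37 + 3/4·29 = 31.
High-ability pays cost 2 for the certificate, so net payoff = 31 − 2 = 29.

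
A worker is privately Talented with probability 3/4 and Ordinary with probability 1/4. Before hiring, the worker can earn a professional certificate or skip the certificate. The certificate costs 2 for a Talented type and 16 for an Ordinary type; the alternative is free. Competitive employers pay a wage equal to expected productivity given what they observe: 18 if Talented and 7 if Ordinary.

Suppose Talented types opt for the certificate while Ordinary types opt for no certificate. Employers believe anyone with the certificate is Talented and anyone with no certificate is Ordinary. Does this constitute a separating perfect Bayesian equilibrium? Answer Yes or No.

Under these beliefs, the certificate earns wage 18 and no certificate earns wage 7.
Talented: the certificate nets 18 − 2 = 16; no certificate nets 7. Talented prefers the certificate.
Ordinary: the certificate nets 18 − 16 = 2; no certificate nets 7. Ordinary prefers no certificate.
Neither type deviates, so the separating profile is an equilibrium.

Yes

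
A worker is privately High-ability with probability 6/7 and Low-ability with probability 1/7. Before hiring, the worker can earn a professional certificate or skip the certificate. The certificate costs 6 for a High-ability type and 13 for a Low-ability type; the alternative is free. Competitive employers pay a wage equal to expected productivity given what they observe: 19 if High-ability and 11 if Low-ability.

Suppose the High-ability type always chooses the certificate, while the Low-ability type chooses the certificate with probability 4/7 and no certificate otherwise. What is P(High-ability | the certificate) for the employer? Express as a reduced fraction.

P(the certificate) = (6/7)·1 + (1/7)·(4/7) = 46/49.
By Bayes' rule, P(High-ability | the certificate) = (6/7) / (46/49) = 21/23.

21/23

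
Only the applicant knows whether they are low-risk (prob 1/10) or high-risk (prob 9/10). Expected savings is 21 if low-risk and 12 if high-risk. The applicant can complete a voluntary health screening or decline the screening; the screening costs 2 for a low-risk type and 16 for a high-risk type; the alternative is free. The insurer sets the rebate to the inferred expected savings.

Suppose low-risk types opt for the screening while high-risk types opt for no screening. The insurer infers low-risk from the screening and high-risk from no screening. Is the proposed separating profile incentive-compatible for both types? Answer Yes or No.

Under these beliefs, the screening earns rebate 21 and no screening earns rebate 12.
low-risk: the screening nets 21 − 2 = 19; no screening nets 12. low-risk prefers the screening.
high-risk: the screening nets 21 − 16 = 5; no screening nets 12. high-risk prefers no screening.
Neither type deviates, so the separating profile is an equilibrium.

Yes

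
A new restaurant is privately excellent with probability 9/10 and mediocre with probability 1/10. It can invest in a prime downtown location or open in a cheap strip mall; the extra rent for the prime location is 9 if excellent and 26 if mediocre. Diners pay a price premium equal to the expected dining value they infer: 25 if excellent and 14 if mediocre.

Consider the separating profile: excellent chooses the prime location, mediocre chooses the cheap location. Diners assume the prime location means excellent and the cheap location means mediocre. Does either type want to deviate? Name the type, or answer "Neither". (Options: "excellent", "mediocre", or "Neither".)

The prime location pays 25; the cheap location pays 14.
excellent: assigned the prime location, nets 25 − 9 = 16; deviating to the cheap location nets 14.
mediocre: assigned the cheap location, nets 14; deviating to the prime location nets 25 − 26 = -1.
Both types strictly prefer their assigned action; no profitable deviation.

Neither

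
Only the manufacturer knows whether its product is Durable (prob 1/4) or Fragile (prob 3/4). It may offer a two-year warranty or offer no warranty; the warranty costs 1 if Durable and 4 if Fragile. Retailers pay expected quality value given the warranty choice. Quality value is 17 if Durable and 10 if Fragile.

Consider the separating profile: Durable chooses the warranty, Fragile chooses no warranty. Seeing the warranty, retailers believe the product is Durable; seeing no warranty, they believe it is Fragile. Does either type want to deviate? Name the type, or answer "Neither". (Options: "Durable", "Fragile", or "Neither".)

Fragile

The warranty pays 17; no warranty pays 10.
Durable: assigned the warranty, nets 17 − 1 = 16; deviating to no warranty nets 10.
Fragile: assigned no warranty, nets 10; deviating to the warranty nets 17 − 4 = 13.
The Fragile type gains 3 by deviating.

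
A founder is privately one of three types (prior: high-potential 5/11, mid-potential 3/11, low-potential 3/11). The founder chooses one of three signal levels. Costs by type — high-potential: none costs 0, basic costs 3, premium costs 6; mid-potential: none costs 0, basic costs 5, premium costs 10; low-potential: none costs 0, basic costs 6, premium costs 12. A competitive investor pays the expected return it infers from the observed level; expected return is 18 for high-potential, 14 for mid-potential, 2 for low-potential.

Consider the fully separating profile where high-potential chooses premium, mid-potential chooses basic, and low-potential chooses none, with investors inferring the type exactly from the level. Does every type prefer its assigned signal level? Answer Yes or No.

No

Separating valuations: premium → 18, basic → 14, none → 2.
high-potential (assigned premium): none: 2 − 0 = 2; basic: 14 − 3 = 11; premium: 18 − 6 = 12. high-potential stays.
mid-potential (assigned basic): none: 2 − 0 = 2; basic: 14 − 5 = 9; premium: 18 − 10 = 8. mid-potential stays.
low-potential (assigned none): none: 2 − 0 = 2; basic: 14 − 6 = 8; premium: 18 − 12 = 6. low-potential prefers basic.
At least one type deviates; the separating profile fails.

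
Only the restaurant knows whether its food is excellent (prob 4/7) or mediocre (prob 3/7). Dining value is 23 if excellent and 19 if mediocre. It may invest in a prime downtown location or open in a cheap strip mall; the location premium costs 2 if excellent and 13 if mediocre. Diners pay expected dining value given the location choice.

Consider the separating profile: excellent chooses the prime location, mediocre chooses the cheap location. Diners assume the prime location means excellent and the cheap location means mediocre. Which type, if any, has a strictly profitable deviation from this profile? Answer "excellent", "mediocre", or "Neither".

Neither

The prime location pays 23; the cheap location pays 19.
excellent: assigned the prime location, nets 23 − 2 = 21; deviating to the cheap location nets 19.
mediocre: assigned the cheap location, nets 19; deviating to the prime location nets 23 − 13 = 10.
Both types strictly prefer their assigned action; no profitable deviation.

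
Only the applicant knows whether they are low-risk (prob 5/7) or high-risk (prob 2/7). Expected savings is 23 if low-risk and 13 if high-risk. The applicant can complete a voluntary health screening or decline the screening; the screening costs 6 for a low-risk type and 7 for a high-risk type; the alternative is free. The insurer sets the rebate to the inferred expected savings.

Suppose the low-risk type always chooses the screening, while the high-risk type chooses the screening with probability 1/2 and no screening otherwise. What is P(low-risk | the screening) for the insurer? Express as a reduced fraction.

5/6

P(the screening) = (5/7)·1 + (2/7)·(1/2) = 6/7.
By Bayes' rule, P(low-risk | the screening) = (5/7) / (6/7) = 5/6.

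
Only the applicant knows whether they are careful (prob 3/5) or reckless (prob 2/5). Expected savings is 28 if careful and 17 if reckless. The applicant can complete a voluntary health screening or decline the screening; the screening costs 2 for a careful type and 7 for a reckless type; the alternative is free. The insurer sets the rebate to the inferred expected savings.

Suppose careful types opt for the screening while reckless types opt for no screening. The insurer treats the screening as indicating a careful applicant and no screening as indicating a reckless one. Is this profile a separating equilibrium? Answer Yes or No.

Under these beliefs, the screening earns rebate 28 and no screening earns rebate 17.
careful: the screening nets 28 − 2 = 26; no screening nets 17. careful prefers the screening.
reckless: the screening nets 28 − 7 = 21; no screening nets 17. reckless would deviate to the screening.
reckless has a profitable deviation, so the profile is not an equilibrium.

No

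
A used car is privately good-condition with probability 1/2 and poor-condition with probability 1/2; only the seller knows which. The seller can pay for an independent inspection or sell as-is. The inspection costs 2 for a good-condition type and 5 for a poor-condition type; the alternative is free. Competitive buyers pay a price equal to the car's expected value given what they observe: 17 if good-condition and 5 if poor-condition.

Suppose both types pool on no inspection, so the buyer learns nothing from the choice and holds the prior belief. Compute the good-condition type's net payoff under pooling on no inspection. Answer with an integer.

Pooled price = 1/2·17 + 1/2·5 = 11.
good-condition pays no cost for no inspection, so net payoff = 11.

11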